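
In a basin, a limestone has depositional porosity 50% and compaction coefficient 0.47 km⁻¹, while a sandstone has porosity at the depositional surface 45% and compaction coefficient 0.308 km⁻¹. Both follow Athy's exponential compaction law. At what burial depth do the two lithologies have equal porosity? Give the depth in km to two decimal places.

Set phi₀ₐ e^(−βₐd) = phi₀ᵦ e^(−βᵦd) ⇒ ln(phi₀ₐ/phi₀ᵦ) = (βₐ − βᵦ)·d
d = ln(0.5/0.45) / (0.47 − 0.308) = 0.1054 / 0.162 = 0.650 km

0.65 km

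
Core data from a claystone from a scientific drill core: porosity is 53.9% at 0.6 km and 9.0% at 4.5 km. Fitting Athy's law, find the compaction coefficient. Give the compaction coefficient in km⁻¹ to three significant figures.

Athy: φ(d) = φ₀ e^(−βd) ⇒ φ₁/φ₂ = e^{β(d₂−d₁)} ⇒ β = ln(φ₁/φ₂)/(d₂−d₁)
β = ln(0.539/0.09) / (4.5 − 0.6) = ln(5.989) / 3.9 = 1.7899 / 3.9 = 0.459 km⁻¹

0.459 km⁻¹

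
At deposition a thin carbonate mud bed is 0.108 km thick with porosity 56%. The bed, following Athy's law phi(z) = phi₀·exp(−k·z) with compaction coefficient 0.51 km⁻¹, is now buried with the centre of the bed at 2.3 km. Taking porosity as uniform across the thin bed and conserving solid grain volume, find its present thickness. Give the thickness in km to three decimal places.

Porosity at 2.3 km: phi = 0.56·exp(−0.51×2.3) = 0.1733
Solid-volume conservation: h(1−phi) = h₀(1−phi₀) ⇒ h = h₀·(1−phi₀)/(1−phi)
h = 0.108 × (1 − 0.56)/(1 − 0.1733) = 0.108 × 0.5322 = 0.0575 km

0.057 km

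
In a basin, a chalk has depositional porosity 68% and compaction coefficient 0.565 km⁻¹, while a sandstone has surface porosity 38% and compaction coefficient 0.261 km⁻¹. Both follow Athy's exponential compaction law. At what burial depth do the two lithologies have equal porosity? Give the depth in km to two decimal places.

1.91 km

Set phi₀ₐ e^(−βₐZ) = phi₀ᵦ e^(−βᵦZ) ⇒ ln(phi₀ₐ/phi₀ᵦ) = (βₐ − βᵦ)·Z
Z = ln(0.68/0.38) / (0.565 − 0.261) = 0.5819 / 0.304 = 1.914 km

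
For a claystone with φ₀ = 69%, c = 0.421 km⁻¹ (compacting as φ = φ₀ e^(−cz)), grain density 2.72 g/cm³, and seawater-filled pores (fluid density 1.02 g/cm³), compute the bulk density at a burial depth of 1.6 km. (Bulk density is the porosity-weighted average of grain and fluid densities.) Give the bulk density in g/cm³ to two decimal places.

2.12 g/cm³

Porosity at depth: φ = 0.69·exp(−0.421×1.6) = 0.69×0.5099 = 0.3518
Bulk density: ρ_b = (1−φ)ρ_g + φ·ρ_f = 0.6482×2.72 + 0.3518×1.02
       = 1.763 + 0.359 = 2.122 g/cm³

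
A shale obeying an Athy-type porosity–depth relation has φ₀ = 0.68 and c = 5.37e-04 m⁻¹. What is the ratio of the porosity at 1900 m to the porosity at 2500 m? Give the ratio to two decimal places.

1.38

Working in km (1 km = 1000 m; c in km⁻¹ = c in m⁻¹ × 1000):
φ(Z₁)/φ(Z₂) = e^(−c·Z₁)/e^(−c·Z₂) = e^{c(Z₂−Z₁)}
= exp(0.537 × 0.6) = exp(0.3222) = 1.3802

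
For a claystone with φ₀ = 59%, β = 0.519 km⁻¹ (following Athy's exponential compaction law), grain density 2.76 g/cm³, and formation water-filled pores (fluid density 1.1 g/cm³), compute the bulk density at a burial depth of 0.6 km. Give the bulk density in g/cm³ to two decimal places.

2.04 g/cm³

Porosity at depth: φ = 0.59·exp(−0.519×0.6) = 0.59×0.7324 = 0.4321
Bulk density: ρ_b = (1−φ)ρ_g + φ·ρ_f = 0.5679×2.76 + 0.4321×1.1
       = 1.567 + 0.475 = 2.043 g/cm³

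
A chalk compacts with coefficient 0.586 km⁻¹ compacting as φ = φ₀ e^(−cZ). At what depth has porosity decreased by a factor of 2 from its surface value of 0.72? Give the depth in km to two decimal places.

φ/φ₀ = 1/2 ⇒ exp(−c·Z) = 1/2 ⇒ Z = ln(2) / c
Z = 0.6931 / 0.586 = 1.183 km

1.18 km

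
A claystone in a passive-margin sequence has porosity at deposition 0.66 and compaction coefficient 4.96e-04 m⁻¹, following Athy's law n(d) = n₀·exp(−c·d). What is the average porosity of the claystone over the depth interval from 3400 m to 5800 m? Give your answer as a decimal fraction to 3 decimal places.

0.071

Working in km (1 km = 1000 m; c in km⁻¹ = c in m⁻¹ × 1000):
⟨n⟩ = (1/(d₂−d₁)) ∫ n₀ e^(−cd) dd = n₀·(e^(−c·d₁) − e^(−c·d₂)) / (c·(d₂−d₁))
e^(−0.496×3.4) = 0.1852; e^(−0.496×5.8) = 0.0563
⟨n⟩ = 0.66 × (0.1852 − 0.0563) / (0.496 × 2.4) = 0.66 × 0.1083 = 0.0715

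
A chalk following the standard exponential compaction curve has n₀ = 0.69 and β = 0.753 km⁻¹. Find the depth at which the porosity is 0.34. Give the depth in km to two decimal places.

0.94 km

Invert Athy's law: z = ln(n₀/n) / β
z = ln(0.69/0.34) / 0.753 = ln(2.029) / 0.753 = 0.7077 / 0.753 = 0.940 km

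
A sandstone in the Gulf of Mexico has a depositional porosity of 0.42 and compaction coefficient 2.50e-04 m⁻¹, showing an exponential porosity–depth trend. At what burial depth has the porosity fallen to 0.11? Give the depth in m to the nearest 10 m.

5360 m

Working in km (1 km = 1000 m; c in km⁻¹ = c in m⁻¹ × 1000):
Invert Athy's law: d = ln(n₀/n) / c
d = ln(0.42/0.11) / 0.25 = ln(3.818) / 0.25 = 1.3398 / 0.25 = 5.359 km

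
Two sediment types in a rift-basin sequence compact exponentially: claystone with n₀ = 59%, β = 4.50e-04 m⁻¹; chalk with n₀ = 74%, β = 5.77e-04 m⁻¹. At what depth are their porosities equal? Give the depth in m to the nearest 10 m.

Working in km (1 km = 1000 m; β in km⁻¹ = β in m⁻¹ × 1000):
Set n₀ₐ e^(−βₐZ) = n₀ᵦ e^(−βᵦZ) ⇒ ln(n₀ₐ/n₀ᵦ) = (βₐ − βᵦ)·Z
Z = ln(0.59/0.74) / (0.45 − 0.577) = -0.2265 / -0.127 = 1.784 km

1780 m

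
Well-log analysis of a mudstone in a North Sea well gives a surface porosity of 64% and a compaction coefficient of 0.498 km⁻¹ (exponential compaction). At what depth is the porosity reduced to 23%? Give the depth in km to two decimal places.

2.05 km

Invert Athy's law: z = ln(n₀/n) / β
z = ln(0.64/0.23) / 0.498 = ln(2.783) / 0.498 = 1.0234 / 0.498 = 2.055 km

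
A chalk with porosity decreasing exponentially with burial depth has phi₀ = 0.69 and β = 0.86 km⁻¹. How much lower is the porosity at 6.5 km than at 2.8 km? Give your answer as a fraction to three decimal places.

phi(2.8) = 0.69·e^(−0.86×2.8) = 0.0621
phi(6.5) = 0.69·e^(−0.86×6.5) = 0.0026
Δphi = 0.0621 − 0.0026 = 0.0595

0.060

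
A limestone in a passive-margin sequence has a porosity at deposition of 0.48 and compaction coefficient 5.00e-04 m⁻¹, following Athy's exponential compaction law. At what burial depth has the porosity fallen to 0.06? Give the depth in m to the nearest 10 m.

4160 m

Working in km (1 km = 1000 m; c in km⁻¹ = c in m⁻¹ × 1000):
Invert Athy's law: Z = ln(phi₀/phi) / c
Z = ln(0.48/0.06) / 0.5 = ln(8) / 0.5 = 2.0794 / 0.5 = 4.159 km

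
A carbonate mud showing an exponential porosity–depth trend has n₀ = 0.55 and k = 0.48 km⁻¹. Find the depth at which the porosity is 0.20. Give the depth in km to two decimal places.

2.11 km

Invert Athy's law: d = ln(n₀/n) / k
d = ln(0.55/0.2) / 0.48 = ln(2.75) / 0.48 = 1.0116 / 0.48 = 2.108 km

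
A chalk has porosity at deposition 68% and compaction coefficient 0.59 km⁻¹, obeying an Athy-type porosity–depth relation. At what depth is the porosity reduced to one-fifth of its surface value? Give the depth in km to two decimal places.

2.73 km

phi/phi₀ = 1/5 ⇒ exp(−c·z) = 1/5 ⇒ z = ln(5) / c
z = 1.6094 / 0.59 = 2.728 km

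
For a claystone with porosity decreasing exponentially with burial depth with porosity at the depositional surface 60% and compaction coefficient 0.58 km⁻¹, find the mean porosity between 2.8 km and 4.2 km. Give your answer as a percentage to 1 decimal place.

8.1%

⟨phi⟩ = (1/(d₂−d₁)) ∫ phi₀ e^(−cd) dd = phi₀·(e^(−c·d₁) − e^(−c·d₂)) / (c·(d₂−d₁))
e^(−0.58×2.8) = 0.1971; e^(−0.58×4.2) = 0.0875
⟨phi⟩ = 0.6 × (0.1971 − 0.0875) / (0.58 × 1.4) = 0.6 × 0.1350 = 0.0810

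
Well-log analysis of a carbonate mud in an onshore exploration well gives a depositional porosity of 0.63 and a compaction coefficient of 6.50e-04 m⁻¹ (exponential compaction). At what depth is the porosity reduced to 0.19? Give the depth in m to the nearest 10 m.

1840 m

Working in km (1 km = 1000 m; β in km⁻¹ = β in m⁻¹ × 1000):
Invert Athy's law: d = ln(n₀/n) / β
d = ln(0.63/0.19) / 0.65 = ln(3.316) / 0.65 = 1.1987 / 0.65 = 1.844 km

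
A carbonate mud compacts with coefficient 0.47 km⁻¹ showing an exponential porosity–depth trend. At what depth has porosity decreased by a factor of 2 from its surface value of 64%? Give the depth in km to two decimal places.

phi/phi₀ = 1/2 ⇒ exp(−c·z) = 1/2 ⇒ z = ln(2) / c
z = 0.6931 / 0.47 = 1.475 km

1.47 km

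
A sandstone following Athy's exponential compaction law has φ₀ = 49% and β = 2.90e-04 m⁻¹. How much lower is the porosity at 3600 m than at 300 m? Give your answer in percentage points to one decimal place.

Working in km (1 km = 1000 m; β in km⁻¹ = β in m⁻¹ × 1000):
φ(0.3) = 0.49·e^(−0.29×0.3) = 0.4492
φ(3.6) = 0.49·e^(−0.29×3.6) = 0.1725
Δφ = 0.4492 − 0.1725 = 0.2767

27.7 percentage points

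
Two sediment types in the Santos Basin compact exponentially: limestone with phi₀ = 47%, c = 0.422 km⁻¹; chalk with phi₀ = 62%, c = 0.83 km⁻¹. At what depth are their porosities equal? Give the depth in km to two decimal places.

0.68 km

Set phi₀ₐ e^(−cₐZ) = phi₀ᵦ e^(−cᵦZ) ⇒ ln(phi₀ₐ/phi₀ᵦ) = (cₐ − cᵦ)·Z
Z = ln(0.47/0.62) / (0.422 − 0.83) = -0.2770 / -0.408 = 0.679 km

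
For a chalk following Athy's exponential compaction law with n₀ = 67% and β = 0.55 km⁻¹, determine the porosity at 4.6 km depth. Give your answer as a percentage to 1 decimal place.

5.3%

n = n₀·exp(−β·z) = 0.67 × exp(−0.55 × 4.6) = 0.67 × exp(−2.53)
  = 0.67 × 0.0797 = 0.0534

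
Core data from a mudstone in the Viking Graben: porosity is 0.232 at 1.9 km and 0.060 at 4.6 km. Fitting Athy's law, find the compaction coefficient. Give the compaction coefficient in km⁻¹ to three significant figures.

Athy: phi(z) = phi₀ e^(−kz) ⇒ phi₁/phi₂ = e^{k(z₂−z₁)} ⇒ k = ln(phi₁/phi₂)/(z₂−z₁)
k = ln(0.232/0.06) / (4.6 − 1.9) = ln(3.867) / 2.7 = 1.3524 / 2.7 = 0.5009 km⁻¹

0.501 km⁻¹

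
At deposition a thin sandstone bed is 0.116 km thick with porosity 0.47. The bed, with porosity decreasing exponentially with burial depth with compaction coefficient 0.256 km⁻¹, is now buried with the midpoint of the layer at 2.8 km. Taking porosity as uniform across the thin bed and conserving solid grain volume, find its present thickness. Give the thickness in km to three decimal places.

Porosity at 2.8 km: phi = 0.47·exp(−0.256×2.8) = 0.2295
Solid-volume conservation: h(1−phi) = h₀(1−phi₀) ⇒ h = h₀·(1−phi₀)/(1−phi)
h = 0.116 × (1 − 0.47)/(1 − 0.2295) = 0.116 × 0.6879 = 0.0798 km

0.080 km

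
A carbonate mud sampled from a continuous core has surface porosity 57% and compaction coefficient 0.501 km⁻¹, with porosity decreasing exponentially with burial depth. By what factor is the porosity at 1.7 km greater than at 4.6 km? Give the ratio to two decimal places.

n(z₁)/n(z₂) = e^(−c·z₁)/e^(−c·z₂) = e^{c(z₂−z₁)}
= exp(0.501 × 2.9) = exp(1.453) = 4.2755

4.28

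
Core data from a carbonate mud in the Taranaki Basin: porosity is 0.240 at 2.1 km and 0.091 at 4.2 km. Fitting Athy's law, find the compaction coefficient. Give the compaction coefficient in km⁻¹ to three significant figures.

0.462 km⁻¹

Athy: φ(d) = φ₀ e^(−cd) ⇒ φ₁/φ₂ = e^{c(d₂−d₁)} ⇒ c = ln(φ₁/φ₂)/(d₂−d₁)
c = ln(0.24/0.091) / (4.2 − 2.1) = ln(2.637) / 2.1 = 0.9698 / 2.1 = 0.4618 km⁻¹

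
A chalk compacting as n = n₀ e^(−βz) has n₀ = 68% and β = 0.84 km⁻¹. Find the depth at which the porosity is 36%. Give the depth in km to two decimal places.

0.76 km

Invert Athy's law: z = ln(n₀/n) / β
z = ln(0.68/0.36) / 0.84 = ln(1.889) / 0.84 = 0.6360 / 0.84 = 0.757 km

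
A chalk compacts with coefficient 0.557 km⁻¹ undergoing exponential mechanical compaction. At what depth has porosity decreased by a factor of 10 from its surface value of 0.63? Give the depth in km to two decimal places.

n/n₀ = 1/10 ⇒ exp(−c·z) = 1/10 ⇒ z = ln(10) / c
z = 2.3026 / 0.557 = 4.134 km

4.13 km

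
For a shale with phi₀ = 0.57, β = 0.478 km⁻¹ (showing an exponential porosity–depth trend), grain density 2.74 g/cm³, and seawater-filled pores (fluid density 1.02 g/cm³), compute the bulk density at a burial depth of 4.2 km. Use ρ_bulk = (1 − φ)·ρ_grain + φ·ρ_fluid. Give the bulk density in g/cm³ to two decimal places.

Porosity at depth: phi = 0.57·exp(−0.478×4.2) = 0.57×0.1343 = 0.0766
Bulk density: ρ_b = (1−phi)ρ_g + phi·ρ_f = 0.9234×2.74 + 0.0766×1.02
       = 2.530 + 0.078 = 2.608 g/cm³

2.61 g/cm³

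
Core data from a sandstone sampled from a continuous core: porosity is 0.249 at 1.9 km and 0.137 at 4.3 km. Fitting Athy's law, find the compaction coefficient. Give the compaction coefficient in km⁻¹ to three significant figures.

Athy: n(d) = n₀ e^(−cd) ⇒ n₁/n₂ = e^{c(d₂−d₁)} ⇒ c = ln(n₁/n₂)/(d₂−d₁)
c = ln(0.249/0.137) / (4.3 − 1.9) = ln(1.818) / 2.4 = 0.5975 / 2.4 = 0.2489 km⁻¹

0.249 km⁻¹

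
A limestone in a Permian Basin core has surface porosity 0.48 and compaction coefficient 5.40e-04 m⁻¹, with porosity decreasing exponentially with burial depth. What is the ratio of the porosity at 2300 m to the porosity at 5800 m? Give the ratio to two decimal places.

6.62

Working in km (1 km = 1000 m; k in km⁻¹ = k in m⁻¹ × 1000):
phi(d₁)/phi(d₂) = e^(−k·d₁)/e^(−k·d₂) = e^{k(d₂−d₁)}
= exp(0.54 × 3.5) = exp(1.89) = 6.6194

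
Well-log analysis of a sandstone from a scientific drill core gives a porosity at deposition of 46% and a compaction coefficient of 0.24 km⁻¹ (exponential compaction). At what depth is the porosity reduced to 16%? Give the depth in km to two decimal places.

4.40 km

Invert Athy's law: z = ln(n₀/n) / k
z = ln(0.46/0.16) / 0.24 = ln(2.875) / 0.24 = 1.0561 / 0.24 = 4.400 km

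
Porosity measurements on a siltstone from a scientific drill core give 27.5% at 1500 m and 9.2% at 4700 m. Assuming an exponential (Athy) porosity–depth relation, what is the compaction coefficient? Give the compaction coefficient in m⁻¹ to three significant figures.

Working in km (1 km = 1000 m; c in km⁻¹ = c in m⁻¹ × 1000):
Athy: φ(d) = φ₀ e^(−cd) ⇒ φ₁/φ₂ = e^{c(d₂−d₁)} ⇒ c = ln(φ₁/φ₂)/(d₂−d₁)
c = ln(0.275/0.092) / (4.7 − 1.5) = ln(2.989) / 3.2 = 1.0950 / 3.2 = 0.3422 km⁻¹

0.000342 m⁻¹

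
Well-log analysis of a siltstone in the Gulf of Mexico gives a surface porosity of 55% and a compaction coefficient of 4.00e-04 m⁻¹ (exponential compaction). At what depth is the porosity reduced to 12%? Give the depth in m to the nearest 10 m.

3810 m

Working in km (1 km = 1000 m; c in km⁻¹ = c in m⁻¹ × 1000):
Invert Athy's law: d = ln(φ₀/φ) / c
d = ln(0.55/0.12) / 0.4 = ln(4.583) / 0.4 = 1.5224 / 0.4 = 3.806 km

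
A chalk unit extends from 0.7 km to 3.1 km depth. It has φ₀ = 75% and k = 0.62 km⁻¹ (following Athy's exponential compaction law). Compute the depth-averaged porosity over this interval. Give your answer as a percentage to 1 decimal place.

⟨φ⟩ = (1/(z₂−z₁)) ∫ φ₀ e^(−kz) dz = φ₀·(e^(−k·z₁) − e^(−k·z₂)) / (k·(z₂−z₁))
e^(−0.62×0.7) = 0.6479; e^(−0.62×3.1) = 0.1463
⟨φ⟩ = 0.75 × (0.6479 − 0.1463) / (0.62 × 2.4) = 0.75 × 0.3371 = 0.2528

25.3%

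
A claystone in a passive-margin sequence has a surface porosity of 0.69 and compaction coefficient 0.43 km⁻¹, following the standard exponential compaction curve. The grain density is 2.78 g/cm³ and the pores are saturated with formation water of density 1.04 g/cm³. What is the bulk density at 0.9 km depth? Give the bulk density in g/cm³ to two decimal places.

1.96 g/cm³

Porosity at depth: n = 0.69·exp(−0.43×0.9) = 0.69×0.6791 = 0.4686
Bulk density: ρ_b = (1−n)ρ_g + n·ρ_f = 0.5314×2.78 + 0.4686×1.04
       = 1.477 + 0.487 = 1.965 g/cm³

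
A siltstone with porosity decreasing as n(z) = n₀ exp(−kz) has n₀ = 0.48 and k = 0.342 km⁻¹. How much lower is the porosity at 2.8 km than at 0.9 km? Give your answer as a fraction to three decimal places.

n(0.9) = 0.48·e^(−0.342×0.9) = 0.3528
n(2.8) = 0.48·e^(−0.342×2.8) = 0.1842
Δn = 0.3528 − 0.1842 = 0.1686

0.169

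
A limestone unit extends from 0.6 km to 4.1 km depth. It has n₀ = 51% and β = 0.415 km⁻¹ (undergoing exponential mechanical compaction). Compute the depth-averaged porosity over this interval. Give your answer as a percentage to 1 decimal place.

21.0%

⟨n⟩ = (1/(Z₂−Z₁)) ∫ n₀ e^(−βZ) dZ = n₀·(e^(−β·Z₁) − e^(−β·Z₂)) / (β·(Z₂−Z₁))
e^(−0.415×0.6) = 0.7796; e^(−0.415×4.1) = 0.1824
⟨n⟩ = 0.51 × (0.7796 − 0.1824) / (0.415 × 3.5) = 0.51 × 0.4111 = 0.2097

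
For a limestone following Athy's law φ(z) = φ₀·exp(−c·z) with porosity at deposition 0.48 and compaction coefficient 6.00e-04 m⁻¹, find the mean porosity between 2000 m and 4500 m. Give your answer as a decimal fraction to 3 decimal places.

Working in km (1 km = 1000 m; c in km⁻¹ = c in m⁻¹ × 1000):
⟨φ⟩ = (1/(z₂−z₁)) ∫ φ₀ e^(−cz) dz = φ₀·(e^(−c·z₁) − e^(−c·z₂)) / (c·(z₂−z₁))
e^(−0.6×2) = 0.3012; e^(−0.6×4.5) = 0.0672
⟨φ⟩ = 0.48 × (0.3012 − 0.0672) / (0.6 × 2.5) = 0.48 × 0.1560 = 0.0749

0.075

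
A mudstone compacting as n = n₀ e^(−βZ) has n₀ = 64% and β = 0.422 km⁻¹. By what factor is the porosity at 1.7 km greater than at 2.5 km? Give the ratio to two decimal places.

1.40

n(Z₁)/n(Z₂) = e^(−β·Z₁)/e^(−β·Z₂) = e^{β(Z₂−Z₁)}
= exp(0.422 × 0.8) = exp(0.3376) = 1.4016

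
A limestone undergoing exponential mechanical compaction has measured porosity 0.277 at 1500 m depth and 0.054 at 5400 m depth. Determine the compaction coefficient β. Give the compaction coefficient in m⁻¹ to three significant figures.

0.000419 m⁻¹

Working in km (1 km = 1000 m; β in km⁻¹ = β in m⁻¹ × 1000):
Athy: n(d) = n₀ e^(−βd) ⇒ n₁/n₂ = e^{β(d₂−d₁)} ⇒ β = ln(n₁/n₂)/(d₂−d₁)
β = ln(0.277/0.054) / (5.4 − 1.5) = ln(5.13) / 3.9 = 1.6350 / 3.9 = 0.4192 km⁻¹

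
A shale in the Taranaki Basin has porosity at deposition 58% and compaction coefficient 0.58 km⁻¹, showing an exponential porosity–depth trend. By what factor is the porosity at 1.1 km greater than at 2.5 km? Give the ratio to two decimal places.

phi(d₁)/phi(d₂) = e^(−c·d₁)/e^(−c·d₂) = e^{c(d₂−d₁)}
= exp(0.58 × 1.4) = exp(0.812) = 2.2524

2.25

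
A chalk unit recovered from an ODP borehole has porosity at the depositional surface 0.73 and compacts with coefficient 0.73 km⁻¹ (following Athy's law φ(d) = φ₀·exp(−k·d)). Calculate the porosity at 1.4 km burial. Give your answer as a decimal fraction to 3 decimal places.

0.263

φ = φ₀·exp(−k·d) = 0.73 × exp(−0.73 × 1.4) = 0.73 × exp(−1.022)
  = 0.73 × 0.3599 = 0.2627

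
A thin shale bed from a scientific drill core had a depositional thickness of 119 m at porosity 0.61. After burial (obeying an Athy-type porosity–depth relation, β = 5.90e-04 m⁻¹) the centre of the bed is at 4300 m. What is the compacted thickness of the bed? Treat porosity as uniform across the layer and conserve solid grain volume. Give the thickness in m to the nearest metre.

49 m

Working in km (1 km = 1000 m; β in km⁻¹ = β in m⁻¹ × 1000):
Porosity at 4.3 km: φ = 0.61·exp(−0.59×4.3) = 0.0483
Solid-volume conservation: h(1−φ) = h₀(1−φ₀) ⇒ h = h₀·(1−φ₀)/(1−φ)
h = 0.119 × (1 − 0.61)/(1 − 0.0483) = 0.119 × 0.4098 = 0.0488 km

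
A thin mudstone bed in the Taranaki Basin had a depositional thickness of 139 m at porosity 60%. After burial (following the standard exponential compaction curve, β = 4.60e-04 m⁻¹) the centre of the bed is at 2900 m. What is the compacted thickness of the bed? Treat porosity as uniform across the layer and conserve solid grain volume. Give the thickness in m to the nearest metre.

Working in km (1 km = 1000 m; β in km⁻¹ = β in m⁻¹ × 1000):
Porosity at 2.9 km: φ = 0.6·exp(−0.46×2.9) = 0.1581
Solid-volume conservation: h(1−φ) = h₀(1−φ₀) ⇒ h = h₀·(1−φ₀)/(1−φ)
h = 0.139 × (1 − 0.6)/(1 − 0.1581) = 0.139 × 0.4751 = 0.0660 km

66 m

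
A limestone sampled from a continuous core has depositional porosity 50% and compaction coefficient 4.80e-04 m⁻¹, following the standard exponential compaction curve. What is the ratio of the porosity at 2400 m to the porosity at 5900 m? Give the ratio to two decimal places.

5.37

Working in km (1 km = 1000 m; k in km⁻¹ = k in m⁻¹ × 1000):
φ(z₁)/φ(z₂) = e^(−k·z₁)/e^(−k·z₂) = e^{k(z₂−z₁)}
= exp(0.48 × 3.5) = exp(1.68) = 5.3656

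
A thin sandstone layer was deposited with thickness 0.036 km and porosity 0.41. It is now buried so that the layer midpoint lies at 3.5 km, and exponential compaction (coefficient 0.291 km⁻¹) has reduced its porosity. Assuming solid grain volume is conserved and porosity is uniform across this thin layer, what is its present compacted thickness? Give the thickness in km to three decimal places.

Porosity at 3.5 km: n = 0.41·exp(−0.291×3.5) = 0.1481
Solid-volume conservation: h(1−n) = h₀(1−n₀) ⇒ h = h₀·(1−n₀)/(1−n)
h = 0.036 × (1 − 0.41)/(1 − 0.1481) = 0.036 × 0.6925 = 0.0249 km

0.025 km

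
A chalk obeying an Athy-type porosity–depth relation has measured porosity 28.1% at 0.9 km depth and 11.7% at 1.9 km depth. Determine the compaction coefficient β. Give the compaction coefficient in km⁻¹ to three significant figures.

0.876 km⁻¹

Athy: φ(z) = φ₀ e^(−βz) ⇒ φ₁/φ₂ = e^{β(z₂−z₁)} ⇒ β = ln(φ₁/φ₂)/(z₂−z₁)
β = ln(0.281/0.117) / (1.9 − 0.9) = ln(2.402) / 1 = 0.8762 / 1 = 0.8762 km⁻¹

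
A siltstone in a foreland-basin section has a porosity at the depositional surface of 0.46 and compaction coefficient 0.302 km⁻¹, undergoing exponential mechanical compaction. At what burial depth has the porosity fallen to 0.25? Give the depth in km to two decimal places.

2.02 km

Invert Athy's law: Z = ln(phi₀/phi) / c
Z = ln(0.46/0.25) / 0.302 = ln(1.84) / 0.302 = 0.6098 / 0.302 = 2.019 km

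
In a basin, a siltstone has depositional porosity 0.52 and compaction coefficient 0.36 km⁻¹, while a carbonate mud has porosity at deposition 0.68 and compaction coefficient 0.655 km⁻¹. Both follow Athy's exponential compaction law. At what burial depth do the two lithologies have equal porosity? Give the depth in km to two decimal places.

0.91 km

Set φ₀ₐ e^(−kₐZ) = φ₀ᵦ e^(−kᵦZ) ⇒ ln(φ₀ₐ/φ₀ᵦ) = (kₐ − kᵦ)·Z
Z = ln(0.52/0.68) / (0.36 − 0.655) = -0.2683 / -0.295 = 0.909 km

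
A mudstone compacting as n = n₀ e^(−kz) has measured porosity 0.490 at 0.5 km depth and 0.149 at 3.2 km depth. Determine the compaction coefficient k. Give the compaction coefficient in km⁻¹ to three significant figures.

Athy: n(z) = n₀ e^(−kz) ⇒ n₁/n₂ = e^{k(z₂−z₁)} ⇒ k = ln(n₁/n₂)/(z₂−z₁)
k = ln(0.49/0.149) / (3.2 − 0.5) = ln(3.289) / 2.7 = 1.1905 / 2.7 = 0.4409 km⁻¹

0.441 km⁻¹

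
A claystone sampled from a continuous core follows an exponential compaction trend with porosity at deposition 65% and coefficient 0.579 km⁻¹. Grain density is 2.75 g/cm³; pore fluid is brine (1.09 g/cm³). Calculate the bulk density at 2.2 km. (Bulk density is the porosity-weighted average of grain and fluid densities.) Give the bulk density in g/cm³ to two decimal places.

Porosity at depth: φ = 0.65·exp(−0.579×2.2) = 0.65×0.2798 = 0.1818
Bulk density: ρ_b = (1−φ)ρ_g + φ·ρ_f = 0.8182×2.75 + 0.1818×1.09
       = 2.250 + 0.198 = 2.448 g/cm³

2.45 g/cm³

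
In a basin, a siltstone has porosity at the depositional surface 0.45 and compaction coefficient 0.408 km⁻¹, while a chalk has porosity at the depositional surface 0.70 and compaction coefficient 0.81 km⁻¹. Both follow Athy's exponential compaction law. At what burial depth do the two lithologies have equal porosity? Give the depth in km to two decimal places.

1.10 km

Set φ₀ₐ e^(−cₐd) = φ₀ᵦ e^(−cᵦd) ⇒ ln(φ₀ₐ/φ₀ᵦ) = (cₐ − cᵦ)·d
d = ln(0.45/0.7) / (0.408 − 0.81) = -0.4418 / -0.402 = 1.099 km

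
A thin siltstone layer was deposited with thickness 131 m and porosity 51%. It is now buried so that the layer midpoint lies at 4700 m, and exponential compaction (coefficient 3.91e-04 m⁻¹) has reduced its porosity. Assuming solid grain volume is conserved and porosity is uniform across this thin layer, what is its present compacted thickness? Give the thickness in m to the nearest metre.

70 m

Working in km (1 km = 1000 m; k in km⁻¹ = k in m⁻¹ × 1000):
Porosity at 4.7 km: φ = 0.51·exp(−0.391×4.7) = 0.0812
Solid-volume conservation: h(1−φ) = h₀(1−φ₀) ⇒ h = h₀·(1−φ₀)/(1−φ)
h = 0.131 × (1 − 0.51)/(1 − 0.0812) = 0.131 × 0.5333 = 0.0699 km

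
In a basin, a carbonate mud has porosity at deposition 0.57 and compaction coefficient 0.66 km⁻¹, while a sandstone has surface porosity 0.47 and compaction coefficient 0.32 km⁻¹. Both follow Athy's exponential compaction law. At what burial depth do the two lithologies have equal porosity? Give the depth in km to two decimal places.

0.57 km

Set φ₀ₐ e^(−kₐZ) = φ₀ᵦ e^(−kᵦZ) ⇒ ln(φ₀ₐ/φ₀ᵦ) = (kₐ − kᵦ)·Z
Z = ln(0.57/0.47) / (0.66 − 0.32) = 0.1929 / 0.34 = 0.567 km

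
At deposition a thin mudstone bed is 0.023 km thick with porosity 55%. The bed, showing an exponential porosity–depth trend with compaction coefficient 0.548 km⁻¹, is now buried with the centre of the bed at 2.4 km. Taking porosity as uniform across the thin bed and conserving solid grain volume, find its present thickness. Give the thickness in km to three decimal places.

Porosity at 2.4 km: phi = 0.55·exp(−0.548×2.4) = 0.1476
Solid-volume conservation: h(1−phi) = h₀(1−phi₀) ⇒ h = h₀·(1−phi₀)/(1−phi)
h = 0.023 × (1 − 0.55)/(1 − 0.1476) = 0.023 × 0.5279 = 0.0121 km

0.012 km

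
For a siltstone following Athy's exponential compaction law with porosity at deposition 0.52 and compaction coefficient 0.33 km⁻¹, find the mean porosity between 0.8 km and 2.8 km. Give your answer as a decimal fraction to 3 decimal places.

⟨φ⟩ = (1/(d₂−d₁)) ∫ φ₀ e^(−cd) dd = φ₀·(e^(−c·d₁) − e^(−c·d₂)) / (c·(d₂−d₁))
e^(−0.33×0.8) = 0.7680; e^(−0.33×2.8) = 0.3969
⟨φ⟩ = 0.52 × (0.7680 − 0.3969) / (0.33 × 2) = 0.52 × 0.5622 = 0.2923

0.292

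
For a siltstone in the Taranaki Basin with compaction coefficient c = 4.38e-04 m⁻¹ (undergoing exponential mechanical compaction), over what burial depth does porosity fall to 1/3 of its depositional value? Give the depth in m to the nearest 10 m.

Working in km (1 km = 1000 m; c in km⁻¹ = c in m⁻¹ × 1000):
phi/phi₀ = 1/3 ⇒ exp(−c·d) = 1/3 ⇒ d = ln(3) / c
d = 1.0986 / 0.438 = 2.508 km

2510 m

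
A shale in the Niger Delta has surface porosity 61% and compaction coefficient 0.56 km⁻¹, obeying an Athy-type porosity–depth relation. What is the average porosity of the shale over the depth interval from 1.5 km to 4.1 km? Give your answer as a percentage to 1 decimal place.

⟨φ⟩ = (1/(Z₂−Z₁)) ∫ φ₀ e^(−βZ) dZ = φ₀·(e^(−β·Z₁) − e^(−β·Z₂)) / (β·(Z₂−Z₁))
e^(−0.56×1.5) = 0.4317; e^(−0.56×4.1) = 0.1007
⟨φ⟩ = 0.61 × (0.4317 − 0.1007) / (0.56 × 2.6) = 0.61 × 0.2274 = 0.1387

13.9%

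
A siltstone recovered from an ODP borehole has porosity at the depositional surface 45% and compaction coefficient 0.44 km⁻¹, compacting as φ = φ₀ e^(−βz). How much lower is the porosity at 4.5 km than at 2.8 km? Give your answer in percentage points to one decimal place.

φ(2.8) = 0.45·e^(−0.44×2.8) = 0.1313
φ(4.5) = 0.45·e^(−0.44×4.5) = 0.0621
Δφ = 0.1313 − 0.0621 = 0.0691

6.9 percentage points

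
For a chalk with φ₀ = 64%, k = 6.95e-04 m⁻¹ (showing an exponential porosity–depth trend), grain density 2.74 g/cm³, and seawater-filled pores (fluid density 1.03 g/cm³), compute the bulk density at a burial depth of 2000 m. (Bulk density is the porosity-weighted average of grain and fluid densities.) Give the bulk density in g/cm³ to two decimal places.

2.47 g/cm³

Working in km (1 km = 1000 m; k in km⁻¹ = k in m⁻¹ × 1000):
Porosity at depth: φ = 0.64·exp(−0.695×2) = 0.64×0.2491 = 0.1594
Bulk density: ρ_b = (1−φ)ρ_g + φ·ρ_f = 0.8406×2.74 + 0.1594×1.03
       = 2.303 + 0.164 = 2.467 g/cm³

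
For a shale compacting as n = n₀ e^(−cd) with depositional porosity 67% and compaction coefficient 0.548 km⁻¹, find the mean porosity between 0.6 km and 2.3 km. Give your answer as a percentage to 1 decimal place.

31.4%

⟨n⟩ = (1/(d₂−d₁)) ∫ n₀ e^(−cd) dd = n₀·(e^(−c·d₁) − e^(−c·d₂)) / (c·(d₂−d₁))
e^(−0.548×0.6) = 0.7198; e^(−0.548×2.3) = 0.2835
⟨n⟩ = 0.67 × (0.7198 − 0.2835) / (0.548 × 1.7) = 0.67 × 0.4683 = 0.3137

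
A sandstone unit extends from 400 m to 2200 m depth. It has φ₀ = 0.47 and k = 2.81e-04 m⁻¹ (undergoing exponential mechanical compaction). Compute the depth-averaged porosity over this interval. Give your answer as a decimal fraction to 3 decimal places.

0.330

Working in km (1 km = 1000 m; k in km⁻¹ = k in m⁻¹ × 1000):
⟨φ⟩ = (1/(Z₂−Z₁)) ∫ φ₀ e^(−kZ) dZ = φ₀·(e^(−k·Z₁) − e^(−k·Z₂)) / (k·(Z₂−Z₁))
e^(−0.281×0.4) = 0.8937; e^(−0.281×2.2) = 0.5389
⟨φ⟩ = 0.47 × (0.8937 − 0.5389) / (0.281 × 1.8) = 0.47 × 0.7014 = 0.3297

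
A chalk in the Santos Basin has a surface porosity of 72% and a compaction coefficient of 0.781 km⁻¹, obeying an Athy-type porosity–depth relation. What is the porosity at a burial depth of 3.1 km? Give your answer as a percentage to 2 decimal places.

φ = φ₀·exp(−c·z) = 0.72 × exp(−0.781 × 3.1) = 0.72 × exp(−2.421)
  = 0.72 × 0.0888 = 0.0640

6.40%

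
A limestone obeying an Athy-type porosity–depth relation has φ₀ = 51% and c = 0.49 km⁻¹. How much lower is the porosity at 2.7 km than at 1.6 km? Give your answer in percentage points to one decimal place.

9.7 percentage points

φ(1.6) = 0.51·e^(−0.49×1.6) = 0.2329
φ(2.7) = 0.51·e^(−0.49×2.7) = 0.1358
Δφ = 0.2329 − 0.1358 = 0.0970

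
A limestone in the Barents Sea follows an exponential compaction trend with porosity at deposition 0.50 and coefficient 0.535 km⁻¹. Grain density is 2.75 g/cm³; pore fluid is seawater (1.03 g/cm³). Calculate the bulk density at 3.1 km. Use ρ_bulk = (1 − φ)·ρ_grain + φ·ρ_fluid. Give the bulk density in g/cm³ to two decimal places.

Porosity at depth: n = 0.5·exp(−0.535×3.1) = 0.5×0.1904 = 0.0952
Bulk density: ρ_b = (1−n)ρ_g + n·ρ_f = 0.9048×2.75 + 0.0952×1.03
       = 2.488 + 0.098 = 2.586 g/cm³

2.59 g/cm³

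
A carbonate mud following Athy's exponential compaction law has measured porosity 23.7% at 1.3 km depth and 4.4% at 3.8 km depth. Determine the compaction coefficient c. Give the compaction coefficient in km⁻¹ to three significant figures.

0.674 km⁻¹

Athy: phi(d) = phi₀ e^(−cd) ⇒ phi₁/phi₂ = e^{c(d₂−d₁)} ⇒ c = ln(phi₁/phi₂)/(d₂−d₁)
c = ln(0.237/0.044) / (3.8 − 1.3) = ln(5.386) / 2.5 = 1.6839 / 2.5 = 0.6735 km⁻¹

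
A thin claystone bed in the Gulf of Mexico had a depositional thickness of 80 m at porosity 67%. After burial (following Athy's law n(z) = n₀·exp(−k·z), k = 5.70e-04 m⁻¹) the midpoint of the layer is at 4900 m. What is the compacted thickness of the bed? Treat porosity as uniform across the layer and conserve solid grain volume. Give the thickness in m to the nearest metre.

Working in km (1 km = 1000 m; k in km⁻¹ = k in m⁻¹ × 1000):
Porosity at 4.9 km: n = 0.67·exp(−0.57×4.9) = 0.0410
Solid-volume conservation: h(1−n) = h₀(1−n₀) ⇒ h = h₀·(1−n₀)/(1−n)
h = 0.08 × (1 − 0.67)/(1 − 0.0410) = 0.08 × 0.3441 = 0.0275 km

28 m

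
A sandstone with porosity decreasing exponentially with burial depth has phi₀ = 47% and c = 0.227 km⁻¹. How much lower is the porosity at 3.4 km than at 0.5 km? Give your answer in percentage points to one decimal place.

phi(0.5) = 0.47·e^(−0.227×0.5) = 0.4196
phi(3.4) = 0.47·e^(−0.227×3.4) = 0.2172
Δphi = 0.4196 − 0.2172 = 0.2023

20.2 percentage points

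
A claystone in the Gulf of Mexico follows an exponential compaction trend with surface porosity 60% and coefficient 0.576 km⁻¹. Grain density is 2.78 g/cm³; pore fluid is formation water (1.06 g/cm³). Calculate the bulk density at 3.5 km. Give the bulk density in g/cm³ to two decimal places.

Porosity at depth: n = 0.6·exp(−0.576×3.5) = 0.6×0.1332 = 0.0799
Bulk density: ρ_b = (1−n)ρ_g + n·ρ_f = 0.9201×2.78 + 0.0799×1.06
       = 2.558 + 0.085 = 2.643 g/cm³

2.64 g/cm³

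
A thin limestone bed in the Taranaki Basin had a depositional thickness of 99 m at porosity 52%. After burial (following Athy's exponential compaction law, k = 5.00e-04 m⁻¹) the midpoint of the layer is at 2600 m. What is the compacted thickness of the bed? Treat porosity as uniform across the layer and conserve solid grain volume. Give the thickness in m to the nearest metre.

55 m

Working in km (1 km = 1000 m; k in km⁻¹ = k in m⁻¹ × 1000):
Porosity at 2.6 km: φ = 0.52·exp(−0.5×2.6) = 0.1417
Solid-volume conservation: h(1−φ) = h₀(1−φ₀) ⇒ h = h₀·(1−φ₀)/(1−φ)
h = 0.099 × (1 − 0.52)/(1 − 0.1417) = 0.099 × 0.5593 = 0.0554 km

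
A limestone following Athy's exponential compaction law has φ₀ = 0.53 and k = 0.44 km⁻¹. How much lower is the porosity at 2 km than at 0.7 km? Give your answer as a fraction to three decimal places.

0.170

φ(0.7) = 0.53·e^(−0.44×0.7) = 0.3895
φ(2) = 0.53·e^(−0.44×2) = 0.2198
Δφ = 0.3895 − 0.2198 = 0.1697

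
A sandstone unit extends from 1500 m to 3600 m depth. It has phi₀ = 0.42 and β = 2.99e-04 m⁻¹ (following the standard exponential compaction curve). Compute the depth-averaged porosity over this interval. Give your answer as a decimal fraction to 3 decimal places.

0.199

Working in km (1 km = 1000 m; β in km⁻¹ = β in m⁻¹ × 1000):
⟨phi⟩ = (1/(Z₂−Z₁)) ∫ phi₀ e^(−βZ) dZ = phi₀·(e^(−β·Z₁) − e^(−β·Z₂)) / (β·(Z₂−Z₁))
e^(−0.299×1.5) = 0.6386; e^(−0.299×3.6) = 0.3408
⟨phi⟩ = 0.42 × (0.6386 − 0.3408) / (0.299 × 2.1) = 0.42 × 0.4742 = 0.1992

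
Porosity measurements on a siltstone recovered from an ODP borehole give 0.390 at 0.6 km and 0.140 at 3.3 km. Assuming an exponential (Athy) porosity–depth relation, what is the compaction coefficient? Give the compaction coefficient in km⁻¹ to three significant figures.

Athy: φ(d) = φ₀ e^(−βd) ⇒ φ₁/φ₂ = e^{β(d₂−d₁)} ⇒ β = ln(φ₁/φ₂)/(d₂−d₁)
β = ln(0.39/0.14) / (3.3 − 0.6) = ln(2.786) / 2.7 = 1.0245 / 2.7 = 0.3794 km⁻¹

0.379 km⁻¹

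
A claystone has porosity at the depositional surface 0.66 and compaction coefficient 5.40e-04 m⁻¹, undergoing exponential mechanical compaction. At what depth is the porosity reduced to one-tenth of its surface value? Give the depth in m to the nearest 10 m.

Working in km (1 km = 1000 m; k in km⁻¹ = k in m⁻¹ × 1000):
φ/φ₀ = 1/10 ⇒ exp(−k·z) = 1/10 ⇒ z = ln(10) / k
z = 2.3026 / 0.54 = 4.264 km

4260 m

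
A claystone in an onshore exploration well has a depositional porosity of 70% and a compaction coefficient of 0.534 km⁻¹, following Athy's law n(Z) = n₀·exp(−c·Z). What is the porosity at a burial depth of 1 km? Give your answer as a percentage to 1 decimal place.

41.0%

n = n₀·exp(−c·Z) = 0.7 × exp(−0.534 × 1) = 0.7 × exp(−0.534)
  = 0.7 × 0.5863 = 0.4104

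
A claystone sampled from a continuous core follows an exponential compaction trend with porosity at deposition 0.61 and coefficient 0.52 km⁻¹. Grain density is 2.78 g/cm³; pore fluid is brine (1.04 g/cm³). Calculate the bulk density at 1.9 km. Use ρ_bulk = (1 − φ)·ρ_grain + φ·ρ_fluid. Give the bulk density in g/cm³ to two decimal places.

Porosity at depth: φ = 0.61·exp(−0.52×1.9) = 0.61×0.3723 = 0.2271
Bulk density: ρ_b = (1−φ)ρ_g + φ·ρ_f = 0.7729×2.78 + 0.2271×1.04
       = 2.149 + 0.236 = 2.385 g/cm³

2.38 g/cm³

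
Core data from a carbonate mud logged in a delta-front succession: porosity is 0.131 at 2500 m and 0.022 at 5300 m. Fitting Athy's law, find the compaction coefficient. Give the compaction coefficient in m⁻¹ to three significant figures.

Working in km (1 km = 1000 m; c in km⁻¹ = c in m⁻¹ × 1000):
Athy: phi(Z) = phi₀ e^(−cZ) ⇒ phi₁/phi₂ = e^{c(Z₂−Z₁)} ⇒ c = ln(phi₁/phi₂)/(Z₂−Z₁)
c = ln(0.131/0.022) / (5.3 − 2.5) = ln(5.955) / 2.8 = 1.7842 / 2.8 = 0.6372 km⁻¹

0.000637 m⁻¹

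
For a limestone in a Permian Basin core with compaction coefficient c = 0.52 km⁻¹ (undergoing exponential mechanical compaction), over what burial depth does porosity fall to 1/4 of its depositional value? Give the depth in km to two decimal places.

2.67 km

n/n₀ = 1/4 ⇒ exp(−c·d) = 1/4 ⇒ d = ln(4) / c
d = 1.3863 / 0.52 = 2.666 km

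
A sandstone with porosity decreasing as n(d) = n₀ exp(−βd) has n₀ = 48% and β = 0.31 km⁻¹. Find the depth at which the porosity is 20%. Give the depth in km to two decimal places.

2.82 km

Invert Athy's law: d = ln(n₀/n) / β
d = ln(0.48/0.2) / 0.31 = ln(2.4) / 0.31 = 0.8755 / 0.31 = 2.824 km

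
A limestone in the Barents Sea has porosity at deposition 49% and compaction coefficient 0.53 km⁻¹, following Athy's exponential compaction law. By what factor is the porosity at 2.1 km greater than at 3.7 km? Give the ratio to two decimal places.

φ(z₁)/φ(z₂) = e^(−c·z₁)/e^(−c·z₂) = e^{c(z₂−z₁)}
= exp(0.53 × 1.6) = exp(0.848) = 2.3350

2.33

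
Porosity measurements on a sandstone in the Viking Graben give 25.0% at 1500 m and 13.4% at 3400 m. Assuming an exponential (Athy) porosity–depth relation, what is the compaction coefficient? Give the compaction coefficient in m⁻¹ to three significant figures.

Working in km (1 km = 1000 m; β in km⁻¹ = β in m⁻¹ × 1000):
Athy: n(Z) = n₀ e^(−βZ) ⇒ n₁/n₂ = e^{β(Z₂−Z₁)} ⇒ β = ln(n₁/n₂)/(Z₂−Z₁)
β = ln(0.25/0.134) / (3.4 − 1.5) = ln(1.866) / 1.9 = 0.6236 / 1.9 = 0.3282 km⁻¹

0.000328 m⁻¹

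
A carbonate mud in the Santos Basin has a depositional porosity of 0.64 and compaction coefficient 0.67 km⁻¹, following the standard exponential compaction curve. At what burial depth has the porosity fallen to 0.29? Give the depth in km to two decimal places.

Invert Athy's law: Z = ln(n₀/n) / c
Z = ln(0.64/0.29) / 0.67 = ln(2.207) / 0.67 = 0.7916 / 0.67 = 1.181 km

1.18 km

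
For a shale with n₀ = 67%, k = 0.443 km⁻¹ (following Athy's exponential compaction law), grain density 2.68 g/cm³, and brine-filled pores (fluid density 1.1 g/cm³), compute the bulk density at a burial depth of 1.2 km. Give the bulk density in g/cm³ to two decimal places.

Porosity at depth: n = 0.67·exp(−0.443×1.2) = 0.67×0.5877 = 0.3937
Bulk density: ρ_b = (1−n)ρ_g + n·ρ_f = 0.6063×2.68 + 0.3937×1.1
       = 1.625 + 0.433 = 2.058 g/cm³

2.06 g/cm³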